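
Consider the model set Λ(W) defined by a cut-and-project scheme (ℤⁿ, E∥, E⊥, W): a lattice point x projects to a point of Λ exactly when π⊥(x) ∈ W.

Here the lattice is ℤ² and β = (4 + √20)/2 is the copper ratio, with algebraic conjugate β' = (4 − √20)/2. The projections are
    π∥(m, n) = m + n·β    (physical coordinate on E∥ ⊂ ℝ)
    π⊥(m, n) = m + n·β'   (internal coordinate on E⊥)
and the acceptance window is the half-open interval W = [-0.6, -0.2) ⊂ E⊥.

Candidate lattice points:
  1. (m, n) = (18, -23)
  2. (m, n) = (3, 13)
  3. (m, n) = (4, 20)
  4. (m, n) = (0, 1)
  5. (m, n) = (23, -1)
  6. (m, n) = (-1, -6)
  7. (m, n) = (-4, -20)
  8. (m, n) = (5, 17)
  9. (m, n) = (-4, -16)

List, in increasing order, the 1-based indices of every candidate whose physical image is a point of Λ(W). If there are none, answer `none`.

Numerically β ≈ 4.236068 and β' = −1/β ≈ -0.236068.
[1] lift (18,-23): star map gives 23.429563; window check -0.6 ≤ 23.429563 < -0.2 is false → out
[2] lift (3,13): star map gives -0.068884; window check -0.6 ≤ -0.068884 < -0.2 is false → out
[3] lift (4,20): star map gives -0.721360; window check -0.6 ≤ -0.721360 < -0.2 is false → out
[4] lift (0,1): star map gives -0.236068; window check -0.6 ≤ -0.236068 < -0.2 is true → IN Λ
[5] lift (23,-1): star map gives 23.236068; window check -0.6 ≤ 23.236068 < -0.2 is false → out
[6] lift (-1,-6): star map gives 0.416408; window check -0.6 ≤ 0.416408 < -0.2 is false → out
[7] lift (-4,-20): star map gives 0.721360; window check -0.6 ≤ 0.721360 < -0.2 is false → out
[8] lift (5,17): star map gives 0.986844; window check -0.6 ≤ 0.986844 < -0.2 is false → out
[9] lift (-4,-16): star map gives -0.222912; window check -0.6 ≤ -0.222912 < -0.2 is true → IN Λ

4, 9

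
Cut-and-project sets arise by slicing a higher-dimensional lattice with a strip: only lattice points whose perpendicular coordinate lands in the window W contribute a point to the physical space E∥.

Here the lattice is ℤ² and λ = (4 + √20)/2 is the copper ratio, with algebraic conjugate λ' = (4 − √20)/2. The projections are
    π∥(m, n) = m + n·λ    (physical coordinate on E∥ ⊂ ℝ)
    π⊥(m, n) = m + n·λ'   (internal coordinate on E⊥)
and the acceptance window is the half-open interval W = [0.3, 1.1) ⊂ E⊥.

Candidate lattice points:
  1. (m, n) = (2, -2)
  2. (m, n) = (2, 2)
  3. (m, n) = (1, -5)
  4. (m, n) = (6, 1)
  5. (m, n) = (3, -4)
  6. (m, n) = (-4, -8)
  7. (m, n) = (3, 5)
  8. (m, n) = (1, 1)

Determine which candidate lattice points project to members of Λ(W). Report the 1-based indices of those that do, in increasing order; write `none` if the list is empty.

λ' = (4−√20)/2 ≈ -0.2361.
candidate 1: (m,n)=(2,-2) → π∥ = 2-2·λ ≈ -6.4721, π⊥ = 2-2·λ' ≈ 2.4721 ∉ [0.3, 1.1) ⇒ out
candidate 2: (m,n)=(2,2) → π∥ = 2+2·λ ≈ 10.4721, π⊥ = 2+2·λ' ≈ 1.5279 ∉ [0.3, 1.1) ⇒ out
candidate 3: (m,n)=(1,-5) → π∥ = 1-5·λ ≈ -20.1803, π⊥ = 1-5·λ' ≈ 2.1803 ∉ [0.3, 1.1) ⇒ out
candidate 4: (m,n)=(6,1) → π∥ = 6+1·λ ≈ 10.2361, π⊥ = 6+1·λ' ≈ 5.7639 ∉ [0.3, 1.1) ⇒ out
candidate 5: (m,n)=(3,-4) → π∥ = 3-4·λ ≈ -13.9443, π⊥ = 3-4·λ' ≈ 3.9443 ∉ [0.3, 1.1) ⇒ out
candidate 6: (m,n)=(-4,-8) → π∥ = -4-8·λ ≈ -37.8885, π⊥ = -4-8·λ' ≈ -2.1115 ∉ [0.3, 1.1) ⇒ out
candidate 7: (m,n)=(3,5) → π∥ = 3+5·λ ≈ 24.1803, π⊥ = 3+5·λ' ≈ 1.8197 ∉ [0.3, 1.1) ⇒ out
candidate 8: (m,n)=(1,1) → π∥ = 1+1·λ ≈ 5.2361, π⊥ = 1+1·λ' ≈ 0.7639 ∈ [0.3, 1.1) ⇒ IN Λ

8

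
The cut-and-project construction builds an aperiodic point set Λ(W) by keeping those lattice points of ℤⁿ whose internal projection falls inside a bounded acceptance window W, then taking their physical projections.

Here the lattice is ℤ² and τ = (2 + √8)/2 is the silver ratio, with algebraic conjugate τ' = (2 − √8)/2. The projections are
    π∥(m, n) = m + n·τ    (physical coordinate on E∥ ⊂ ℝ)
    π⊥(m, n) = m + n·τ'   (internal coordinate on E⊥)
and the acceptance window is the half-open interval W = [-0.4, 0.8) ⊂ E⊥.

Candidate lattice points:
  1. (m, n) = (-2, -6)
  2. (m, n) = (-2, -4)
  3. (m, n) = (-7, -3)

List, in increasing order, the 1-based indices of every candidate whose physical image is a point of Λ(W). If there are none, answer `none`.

Numerically τ ≈ 2.4142 and τ' = −1/τ ≈ -0.4142.
candidate 1: (m,n)=(-2,-6) → π∥ = -2-6·τ ≈ -16.4853, π⊥ = -2-6·τ' ≈ 0.4853 ∈ [-0.4, 0.8) ⇒ IN Λ
candidate 2: (m,n)=(-2,-4) → π∥ = -2-4·τ ≈ -11.6569, π⊥ = -2-4·τ' ≈ -0.3431 ∈ [-0.4, 0.8) ⇒ IN Λ
candidate 3: (m,n)=(-7,-3) → π∥ = -7-3·τ ≈ -14.2426, π⊥ = -7-3·τ' ≈ -5.7574 ∉ [-0.4, 0.8) ⇒ out

1, 2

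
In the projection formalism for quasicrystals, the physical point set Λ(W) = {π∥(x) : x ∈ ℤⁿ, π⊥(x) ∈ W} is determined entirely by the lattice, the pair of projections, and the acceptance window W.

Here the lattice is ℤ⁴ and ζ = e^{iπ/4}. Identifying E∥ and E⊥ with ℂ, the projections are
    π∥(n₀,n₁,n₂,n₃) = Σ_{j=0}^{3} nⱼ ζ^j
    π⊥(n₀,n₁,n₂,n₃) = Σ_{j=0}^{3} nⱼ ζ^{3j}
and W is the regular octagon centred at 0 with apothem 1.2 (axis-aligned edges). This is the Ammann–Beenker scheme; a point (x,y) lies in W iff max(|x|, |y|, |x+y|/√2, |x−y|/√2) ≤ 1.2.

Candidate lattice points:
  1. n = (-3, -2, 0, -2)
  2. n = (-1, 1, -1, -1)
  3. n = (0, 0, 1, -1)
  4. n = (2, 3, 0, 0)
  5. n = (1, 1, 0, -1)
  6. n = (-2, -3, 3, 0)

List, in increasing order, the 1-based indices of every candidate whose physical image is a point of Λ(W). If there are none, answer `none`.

5

Internal map: ζ^{3j} for j=0..3 gives (1,0), (−√2/2,√2/2), (0,−1), (√2/2,√2/2).
candidate 1: n = (-3, -2, 0, -2) → π⊥ ≈ (-3.000000, -2.828427); max(|x|,|y|,|x±y|/√2) = 4.121320 > 1.2 ⇒ ∉ W
candidate 2: n = (-1, 1, -1, -1) → π⊥ ≈ (-2.414214, +1.000000); max(|x|,|y|,|x±y|/√2) = 2.414214 > 1.2 ⇒ ∉ W
candidate 3: n = (0, 0, 1, -1) → π⊥ ≈ (-0.707107, -1.707107); max(|x|,|y|,|x±y|/√2) = 1.707107 > 1.2 ⇒ ∉ W
candidate 4: n = (2, 3, 0, 0) → π⊥ ≈ (-0.121320, +2.121320); max(|x|,|y|,|x±y|/√2) = 2.121320 > 1.2 ⇒ ∉ W
candidate 5: n = (1, 1, 0, -1) → π⊥ ≈ (-0.414214, +0.000000); max(|x|,|y|,|x±y|/√2) = 0.414214 ≤ 1.2 ⇒ ∈ W
candidate 6: n = (-2, -3, 3, 0) → π⊥ ≈ (+0.121320, -5.121320); max(|x|,|y|,|x±y|/√2) = 5.121320 > 1.2 ⇒ ∉ W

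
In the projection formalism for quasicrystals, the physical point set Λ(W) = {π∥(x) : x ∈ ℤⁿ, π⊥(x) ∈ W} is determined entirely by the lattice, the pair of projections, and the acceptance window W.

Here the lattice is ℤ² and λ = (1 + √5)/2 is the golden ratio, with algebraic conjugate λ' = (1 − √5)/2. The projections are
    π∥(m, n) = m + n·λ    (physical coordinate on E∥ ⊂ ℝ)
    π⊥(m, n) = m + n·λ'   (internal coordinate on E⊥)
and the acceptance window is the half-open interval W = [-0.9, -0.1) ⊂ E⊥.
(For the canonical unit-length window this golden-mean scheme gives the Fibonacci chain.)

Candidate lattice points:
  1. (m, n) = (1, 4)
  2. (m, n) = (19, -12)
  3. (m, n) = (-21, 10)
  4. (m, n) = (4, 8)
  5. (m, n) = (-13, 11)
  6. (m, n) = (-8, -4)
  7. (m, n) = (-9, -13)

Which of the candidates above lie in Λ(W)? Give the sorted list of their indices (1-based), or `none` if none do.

none

Numerically λ ≈ 1.6180 and λ' = −1/λ ≈ -0.6180.
#1 (1,4): internal coord 1 + (4)·λ' = -1.4721; -1.4721 ∉ [-0.9, -0.1) → out
#2 (19,-12): internal coord 19 + (-12)·λ' = +26.4164; +26.4164 ∉ [-0.9, -0.1) → out
#3 (-21,10): internal coord -21 + (10)·λ' = -27.1803; -27.1803 ∉ [-0.9, -0.1) → out
#4 (4,8): internal coord 4 + (8)·λ' = -0.9443; -0.9443 ∉ [-0.9, -0.1) → out
#5 (-13,11): internal coord -13 + (11)·λ' = -19.7984; -19.7984 ∉ [-0.9, -0.1) → out
#6 (-8,-4): internal coord -8 + (-4)·λ' = -5.5279; -5.5279 ∉ [-0.9, -0.1) → out
#7 (-9,-13): internal coord -9 + (-13)·λ' = -0.9656; -0.9656 ∉ [-0.9, -0.1) → out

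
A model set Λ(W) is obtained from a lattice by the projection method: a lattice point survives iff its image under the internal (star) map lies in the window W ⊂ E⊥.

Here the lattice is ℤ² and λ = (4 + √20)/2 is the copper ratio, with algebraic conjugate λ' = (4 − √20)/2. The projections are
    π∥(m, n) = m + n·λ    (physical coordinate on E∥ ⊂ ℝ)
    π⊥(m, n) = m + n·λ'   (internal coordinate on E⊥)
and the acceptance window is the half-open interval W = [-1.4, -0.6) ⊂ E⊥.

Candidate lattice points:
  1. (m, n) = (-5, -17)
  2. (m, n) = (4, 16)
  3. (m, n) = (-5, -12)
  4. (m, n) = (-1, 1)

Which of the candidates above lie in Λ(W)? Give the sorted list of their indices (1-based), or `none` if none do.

λ' = (4−√20)/2 ≈ -0.2361.
[1] lift (-5,-17): star map gives -0.9868; window check -1.4 ≤ -0.9868 < -0.6 is true → IN Λ
[2] lift (4,16): star map gives 0.2229; window check -1.4 ≤ 0.2229 < -0.6 is false → out
[3] lift (-5,-12): star map gives -2.1672; window check -1.4 ≤ -2.1672 < -0.6 is false → out
[4] lift (-1,1): star map gives -1.2361; window check -1.4 ≤ -1.2361 < -0.6 is true → IN Λ

1, 4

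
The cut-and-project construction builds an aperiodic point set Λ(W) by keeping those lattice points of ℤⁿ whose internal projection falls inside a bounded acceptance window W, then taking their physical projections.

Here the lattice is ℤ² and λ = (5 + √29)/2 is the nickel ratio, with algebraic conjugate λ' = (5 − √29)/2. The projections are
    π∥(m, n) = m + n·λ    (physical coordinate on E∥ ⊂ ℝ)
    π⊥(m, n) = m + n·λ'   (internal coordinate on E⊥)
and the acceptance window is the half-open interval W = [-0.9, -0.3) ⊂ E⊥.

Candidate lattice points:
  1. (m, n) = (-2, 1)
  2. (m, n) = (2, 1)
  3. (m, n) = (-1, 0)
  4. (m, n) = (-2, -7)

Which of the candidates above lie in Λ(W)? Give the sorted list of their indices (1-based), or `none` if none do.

4

λ' = (5−√29)/2 ≈ -0.192582.
#1 (-2,1): internal coord -2 + (1)·λ' = -2.192582; -2.192582 ∉ [-0.9, -0.3) → out
#2 (2,1): internal coord 2 + (1)·λ' = +1.807418; +1.807418 ∉ [-0.9, -0.3) → out
#3 (-1,0): internal coord -1 + (0)·λ' = -1.000000; -1.000000 ∉ [-0.9, -0.3) → out
#4 (-2,-7): internal coord -2 + (-7)·λ' = -0.651923; -0.651923 ∈ [-0.9, -0.3) → IN Λ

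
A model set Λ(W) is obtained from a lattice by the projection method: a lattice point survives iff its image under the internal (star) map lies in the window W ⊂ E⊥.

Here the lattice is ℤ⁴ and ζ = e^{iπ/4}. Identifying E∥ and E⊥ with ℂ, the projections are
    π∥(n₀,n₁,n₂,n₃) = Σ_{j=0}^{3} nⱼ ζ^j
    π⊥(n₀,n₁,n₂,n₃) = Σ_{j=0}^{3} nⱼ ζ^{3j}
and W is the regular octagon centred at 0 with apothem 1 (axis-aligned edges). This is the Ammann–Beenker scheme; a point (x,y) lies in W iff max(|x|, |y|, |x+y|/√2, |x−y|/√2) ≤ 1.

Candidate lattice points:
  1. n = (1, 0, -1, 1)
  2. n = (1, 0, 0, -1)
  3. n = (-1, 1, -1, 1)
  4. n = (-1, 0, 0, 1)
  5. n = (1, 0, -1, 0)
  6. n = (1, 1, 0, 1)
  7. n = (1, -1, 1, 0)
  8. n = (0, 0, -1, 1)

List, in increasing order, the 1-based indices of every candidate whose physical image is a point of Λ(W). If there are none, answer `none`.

2, 4

With ζ = e^{iπ/4} the internal vectors are ζ^0,ζ^3,ζ^6,ζ^9.
#1 (1, 0, -1, 1): internal (1.707107, 1.707107); octagon support 2.414214 vs apothem 1 → ∉ W
#2 (1, 0, 0, -1): internal (0.292893, -0.707107); octagon support 0.707107 vs apothem 1 → ∈ W
#3 (-1, 1, -1, 1): internal (-1.000000, 2.414214); octagon support 2.414214 vs apothem 1 → ∉ W
#4 (-1, 0, 0, 1): internal (-0.292893, 0.707107); octagon support 0.707107 vs apothem 1 → ∈ W
#5 (1, 0, -1, 0): internal (1.000000, 1.000000); octagon support 1.414214 vs apothem 1 → ∉ W
#6 (1, 1, 0, 1): internal (1.000000, 1.414214); octagon support 1.707107 vs apothem 1 → ∉ W
#7 (1, -1, 1, 0): internal (1.707107, -1.707107); octagon support 2.414214 vs apothem 1 → ∉ W
#8 (0, 0, -1, 1): internal (0.707107, 1.707107); octagon support 1.707107 vs apothem 1 → ∉ W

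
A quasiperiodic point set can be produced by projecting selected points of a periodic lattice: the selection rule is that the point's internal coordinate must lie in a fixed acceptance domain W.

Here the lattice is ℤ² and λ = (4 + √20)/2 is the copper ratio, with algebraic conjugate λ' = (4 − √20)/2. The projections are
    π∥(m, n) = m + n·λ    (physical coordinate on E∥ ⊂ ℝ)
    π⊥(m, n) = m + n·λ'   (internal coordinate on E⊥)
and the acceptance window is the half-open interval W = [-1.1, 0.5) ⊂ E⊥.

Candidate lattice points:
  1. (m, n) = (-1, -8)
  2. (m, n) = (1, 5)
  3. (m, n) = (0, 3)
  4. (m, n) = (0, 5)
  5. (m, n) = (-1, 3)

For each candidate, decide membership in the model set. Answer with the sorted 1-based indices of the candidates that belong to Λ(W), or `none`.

Compute λ' = (4−√20)/2 = -0.2361, so π⊥(m,n) = m -0.2361·n.
[1] lift (-1,-8): star map gives 0.8885; window check -1.1 ≤ 0.8885 < 0.5 is false → out
[2] lift (1,5): star map gives -0.1803; window check -1.1 ≤ -0.1803 < 0.5 is true → IN Λ
[3] lift (0,3): star map gives -0.7082; window check -1.1 ≤ -0.7082 < 0.5 is true → IN Λ
[4] lift (0,5): star map gives -1.1803; window check -1.1 ≤ -1.1803 < 0.5 is false → out
[5] lift (-1,3): star map gives -1.7082; window check -1.1 ≤ -1.7082 < 0.5 is false → out

2, 3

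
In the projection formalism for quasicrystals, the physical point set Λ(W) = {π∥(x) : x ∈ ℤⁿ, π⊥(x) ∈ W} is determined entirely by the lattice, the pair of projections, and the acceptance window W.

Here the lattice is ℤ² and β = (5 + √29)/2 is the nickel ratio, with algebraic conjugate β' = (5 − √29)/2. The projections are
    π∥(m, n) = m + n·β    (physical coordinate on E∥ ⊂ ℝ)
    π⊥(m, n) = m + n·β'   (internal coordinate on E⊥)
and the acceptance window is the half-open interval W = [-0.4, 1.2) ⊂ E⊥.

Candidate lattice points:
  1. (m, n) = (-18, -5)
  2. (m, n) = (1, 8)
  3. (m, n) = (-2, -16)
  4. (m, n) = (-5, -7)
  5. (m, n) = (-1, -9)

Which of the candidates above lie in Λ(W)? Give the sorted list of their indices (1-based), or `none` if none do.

Numerically β ≈ 5.192582 and β' = −1/β ≈ -0.192582.
candidate 1: (m,n)=(-18,-5) → π∥ = -18-5·β ≈ -43.962912, π⊥ = -18-5·β' ≈ -17.037088 ∉ [-0.4, 1.2) ⇒ out
candidate 2: (m,n)=(1,8) → π∥ = 1+8·β ≈ 42.540659, π⊥ = 1+8·β' ≈ -0.540659 ∉ [-0.4, 1.2) ⇒ out
candidate 3: (m,n)=(-2,-16) → π∥ = -2-16·β ≈ -85.081318, π⊥ = -2-16·β' ≈ 1.081318 ∈ [-0.4, 1.2) ⇒ IN Λ
candidate 4: (m,n)=(-5,-7) → π∥ = -5-7·β ≈ -41.348077, π⊥ = -5-7·β' ≈ -3.651923 ∉ [-0.4, 1.2) ⇒ out
candidate 5: (m,n)=(-1,-9) → π∥ = -1-9·β ≈ -47.733242, π⊥ = -1-9·β' ≈ 0.733242 ∈ [-0.4, 1.2) ⇒ IN Λ

3, 5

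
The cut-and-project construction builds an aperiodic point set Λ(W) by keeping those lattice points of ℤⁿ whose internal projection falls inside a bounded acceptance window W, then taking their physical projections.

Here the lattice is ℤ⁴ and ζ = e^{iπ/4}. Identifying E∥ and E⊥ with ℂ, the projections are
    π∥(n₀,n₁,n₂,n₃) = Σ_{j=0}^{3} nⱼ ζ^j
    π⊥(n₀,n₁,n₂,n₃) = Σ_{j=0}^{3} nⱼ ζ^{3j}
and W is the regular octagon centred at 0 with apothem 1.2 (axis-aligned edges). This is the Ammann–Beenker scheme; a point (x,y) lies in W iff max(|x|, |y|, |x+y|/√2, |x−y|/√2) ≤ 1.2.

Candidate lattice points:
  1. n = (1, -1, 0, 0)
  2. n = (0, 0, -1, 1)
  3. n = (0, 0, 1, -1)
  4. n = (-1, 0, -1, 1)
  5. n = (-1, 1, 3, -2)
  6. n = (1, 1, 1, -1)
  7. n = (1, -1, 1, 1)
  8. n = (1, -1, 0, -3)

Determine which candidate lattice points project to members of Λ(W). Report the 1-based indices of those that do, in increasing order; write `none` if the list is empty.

π⊥(n) = n₀ + n₁ζ³ + n₂ζ⁶ + n₃ζ⁹ where ζ = e^{iπ/4}.
#1 (1, -1, 0, 0): internal (1.7071, -0.7071); octagon support 1.7071 vs apothem 1.2 → ∉ W
#2 (0, 0, -1, 1): internal (0.7071, 1.7071); octagon support 1.7071 vs apothem 1.2 → ∉ W
#3 (0, 0, 1, -1): internal (-0.7071, -1.7071); octagon support 1.7071 vs apothem 1.2 → ∉ W
#4 (-1, 0, -1, 1): internal (-0.2929, 1.7071); octagon support 1.7071 vs apothem 1.2 → ∉ W
#5 (-1, 1, 3, -2): internal (-3.1213, -3.7071); octagon support 4.8284 vs apothem 1.2 → ∉ W
#6 (1, 1, 1, -1): internal (-0.4142, -1.0000); octagon support 1.0000 vs apothem 1.2 → ∈ W
#7 (1, -1, 1, 1): internal (2.4142, -1.0000); octagon support 2.4142 vs apothem 1.2 → ∉ W
#8 (1, -1, 0, -3): internal (-0.4142, -2.8284); octagon support 2.8284 vs apothem 1.2 → ∉ W

6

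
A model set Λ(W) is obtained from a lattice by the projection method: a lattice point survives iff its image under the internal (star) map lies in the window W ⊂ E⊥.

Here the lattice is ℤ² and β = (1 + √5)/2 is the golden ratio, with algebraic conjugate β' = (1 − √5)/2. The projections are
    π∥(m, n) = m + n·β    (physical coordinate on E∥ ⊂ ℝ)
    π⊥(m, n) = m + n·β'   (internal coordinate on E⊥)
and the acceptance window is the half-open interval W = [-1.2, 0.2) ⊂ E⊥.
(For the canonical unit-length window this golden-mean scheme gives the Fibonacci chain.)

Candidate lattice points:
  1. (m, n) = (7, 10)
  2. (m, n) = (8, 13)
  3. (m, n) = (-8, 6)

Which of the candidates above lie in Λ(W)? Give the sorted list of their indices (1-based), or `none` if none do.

β' = (1−√5)/2 ≈ -0.61803.
[1] lift (7,10): star map gives 0.81966; window check -1.2 ≤ 0.81966 < 0.2 is false → out
[2] lift (8,13): star map gives -0.03444; window check -1.2 ≤ -0.03444 < 0.2 is true → IN Λ
[3] lift (-8,6): star map gives -11.70820; window check -1.2 ≤ -11.70820 < 0.2 is false → out

2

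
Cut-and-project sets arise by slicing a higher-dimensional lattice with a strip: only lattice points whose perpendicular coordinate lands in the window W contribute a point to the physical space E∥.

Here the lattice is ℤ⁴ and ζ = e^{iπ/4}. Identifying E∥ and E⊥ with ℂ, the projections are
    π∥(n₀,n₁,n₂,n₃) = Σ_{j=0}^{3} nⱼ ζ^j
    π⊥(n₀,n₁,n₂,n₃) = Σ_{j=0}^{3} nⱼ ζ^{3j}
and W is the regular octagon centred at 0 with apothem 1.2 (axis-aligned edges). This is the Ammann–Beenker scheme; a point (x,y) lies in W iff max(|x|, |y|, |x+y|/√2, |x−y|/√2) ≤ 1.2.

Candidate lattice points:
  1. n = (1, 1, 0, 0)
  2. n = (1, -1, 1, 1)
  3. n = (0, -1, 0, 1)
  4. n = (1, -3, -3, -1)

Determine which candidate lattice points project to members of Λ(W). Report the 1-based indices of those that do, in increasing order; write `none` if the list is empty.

π⊥(n) = n₀ + n₁ζ³ + n₂ζ⁶ + n₃ζ⁹ where ζ = e^{iπ/4}.
#1 (1, 1, 0, 0): internal (0.2929, 0.7071); octagon support 0.7071 vs apothem 1.2 → ∈ W
#2 (1, -1, 1, 1): internal (2.4142, -1.0000); octagon support 2.4142 vs apothem 1.2 → ∉ W
#3 (0, -1, 0, 1): internal (1.4142, 0.0000); octagon support 1.4142 vs apothem 1.2 → ∉ W
#4 (1, -3, -3, -1): internal (2.4142, 0.1716); octagon support 2.4142 vs apothem 1.2 → ∉ W

1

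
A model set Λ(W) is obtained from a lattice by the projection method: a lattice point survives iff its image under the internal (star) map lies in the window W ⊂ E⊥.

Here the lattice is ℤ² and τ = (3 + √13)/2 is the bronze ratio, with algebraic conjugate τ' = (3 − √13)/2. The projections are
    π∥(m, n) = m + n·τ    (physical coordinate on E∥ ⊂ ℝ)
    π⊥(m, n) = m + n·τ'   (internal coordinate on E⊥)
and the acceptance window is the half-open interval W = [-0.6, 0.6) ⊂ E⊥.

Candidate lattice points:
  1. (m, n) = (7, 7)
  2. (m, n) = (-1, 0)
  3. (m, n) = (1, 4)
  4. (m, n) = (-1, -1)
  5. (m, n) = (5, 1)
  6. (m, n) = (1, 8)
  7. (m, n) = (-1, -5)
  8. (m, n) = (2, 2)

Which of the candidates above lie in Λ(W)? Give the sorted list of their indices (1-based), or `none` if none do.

τ' = (3−√13)/2 ≈ -0.3028.
[1] lift (7,7): star map gives 4.8806; window check -0.6 ≤ 4.8806 < 0.6 is false → out
[2] lift (-1,0): star map gives -1.0000; window check -0.6 ≤ -1.0000 < 0.6 is false → out
[3] lift (1,4): star map gives -0.2111; window check -0.6 ≤ -0.2111 < 0.6 is true → IN Λ
[4] lift (-1,-1): star map gives -0.6972; window check -0.6 ≤ -0.6972 < 0.6 is false → out
[5] lift (5,1): star map gives 4.6972; window check -0.6 ≤ 4.6972 < 0.6 is false → out
[6] lift (1,8): star map gives -1.4222; window check -0.6 ≤ -1.4222 < 0.6 is false → out
[7] lift (-1,-5): star map gives 0.5139; window check -0.6 ≤ 0.5139 < 0.6 is true → IN Λ
[8] lift (2,2): star map gives 1.3944; window check -0.6 ≤ 1.3944 < 0.6 is false → out

3, 7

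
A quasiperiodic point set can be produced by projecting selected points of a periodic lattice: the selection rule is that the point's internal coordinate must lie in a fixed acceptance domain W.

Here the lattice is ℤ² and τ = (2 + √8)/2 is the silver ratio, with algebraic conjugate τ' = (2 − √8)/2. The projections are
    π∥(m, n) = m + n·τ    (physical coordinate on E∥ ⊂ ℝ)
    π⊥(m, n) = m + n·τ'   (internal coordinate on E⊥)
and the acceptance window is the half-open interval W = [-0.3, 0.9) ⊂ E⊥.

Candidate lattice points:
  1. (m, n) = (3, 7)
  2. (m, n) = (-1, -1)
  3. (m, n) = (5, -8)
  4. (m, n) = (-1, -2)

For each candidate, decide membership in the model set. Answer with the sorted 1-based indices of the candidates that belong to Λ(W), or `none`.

1, 4

Compute τ' = (2−√8)/2 = -0.41421, so π⊥(m,n) = m -0.41421·n.
[1] lift (3,7): star map gives 0.10051; window check -0.3 ≤ 0.10051 < 0.9 is true → IN Λ
[2] lift (-1,-1): star map gives -0.58579; window check -0.3 ≤ -0.58579 < 0.9 is false → out
[3] lift (5,-8): star map gives 8.31371; window check -0.3 ≤ 8.31371 < 0.9 is false → out
[4] lift (-1,-2): star map gives -0.17157; window check -0.3 ≤ -0.17157 < 0.9 is true → IN Λ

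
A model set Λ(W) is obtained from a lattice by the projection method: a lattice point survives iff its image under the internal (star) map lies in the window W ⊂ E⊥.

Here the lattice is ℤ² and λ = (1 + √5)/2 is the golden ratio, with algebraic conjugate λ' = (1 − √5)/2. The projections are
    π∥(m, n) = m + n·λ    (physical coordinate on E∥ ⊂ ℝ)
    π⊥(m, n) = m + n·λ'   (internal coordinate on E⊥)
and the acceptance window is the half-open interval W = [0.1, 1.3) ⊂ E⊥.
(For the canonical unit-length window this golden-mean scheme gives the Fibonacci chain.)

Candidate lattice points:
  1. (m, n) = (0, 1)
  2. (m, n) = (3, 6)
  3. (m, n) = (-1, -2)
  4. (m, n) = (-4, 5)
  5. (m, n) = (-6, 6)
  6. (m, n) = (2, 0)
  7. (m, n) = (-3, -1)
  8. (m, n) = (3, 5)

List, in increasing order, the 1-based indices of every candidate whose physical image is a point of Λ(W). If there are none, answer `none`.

λ' = (1−√5)/2 ≈ -0.61803.
#1 (0,1): internal coord 0 + (1)·λ' = -0.61803; -0.61803 ∉ [0.1, 1.3) → out
#2 (3,6): internal coord 3 + (6)·λ' = -0.70820; -0.70820 ∉ [0.1, 1.3) → out
#3 (-1,-2): internal coord -1 + (-2)·λ' = +0.23607; +0.23607 ∈ [0.1, 1.3) → IN Λ
#4 (-4,5): internal coord -4 + (5)·λ' = -7.09017; -7.09017 ∉ [0.1, 1.3) → out
#5 (-6,6): internal coord -6 + (6)·λ' = -9.70820; -9.70820 ∉ [0.1, 1.3) → out
#6 (2,0): internal coord 2 + (0)·λ' = +2.00000; +2.00000 ∉ [0.1, 1.3) → out
#7 (-3,-1): internal coord -3 + (-1)·λ' = -2.38197; -2.38197 ∉ [0.1, 1.3) → out
#8 (3,5): internal coord 3 + (5)·λ' = -0.09017; -0.09017 ∉ [0.1, 1.3) → out

3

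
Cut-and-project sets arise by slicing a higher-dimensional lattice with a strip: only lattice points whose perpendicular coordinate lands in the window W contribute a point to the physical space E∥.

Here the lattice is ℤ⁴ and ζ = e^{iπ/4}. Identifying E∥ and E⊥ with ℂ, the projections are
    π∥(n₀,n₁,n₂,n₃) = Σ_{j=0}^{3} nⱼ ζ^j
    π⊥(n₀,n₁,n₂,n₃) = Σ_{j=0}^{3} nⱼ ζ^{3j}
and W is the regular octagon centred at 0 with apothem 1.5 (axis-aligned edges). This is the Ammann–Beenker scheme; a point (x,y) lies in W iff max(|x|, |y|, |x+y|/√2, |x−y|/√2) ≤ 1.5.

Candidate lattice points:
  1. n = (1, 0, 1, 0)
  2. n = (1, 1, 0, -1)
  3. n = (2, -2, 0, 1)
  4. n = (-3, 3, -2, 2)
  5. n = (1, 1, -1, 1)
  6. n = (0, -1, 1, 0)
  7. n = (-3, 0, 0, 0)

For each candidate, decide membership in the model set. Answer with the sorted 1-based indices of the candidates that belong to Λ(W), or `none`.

π⊥(n) = n₀ + n₁ζ³ + n₂ζ⁶ + n₃ζ⁹ where ζ = e^{iπ/4}.
#1 (1, 0, 1, 0): internal (1.000000, -1.000000); octagon support 1.414214 vs apothem 1.5 → ∈ W
#2 (1, 1, 0, -1): internal (-0.414214, 0.000000); octagon support 0.414214 vs apothem 1.5 → ∈ W
#3 (2, -2, 0, 1): internal (4.121320, -0.707107); octagon support 4.121320 vs apothem 1.5 → ∉ W
#4 (-3, 3, -2, 2): internal (-3.707107, 5.535534); octagon support 6.535534 vs apothem 1.5 → ∉ W
#5 (1, 1, -1, 1): internal (1.000000, 2.414214); octagon support 2.414214 vs apothem 1.5 → ∉ W
#6 (0, -1, 1, 0): internal (0.707107, -1.707107); octagon support 1.707107 vs apothem 1.5 → ∉ W
#7 (-3, 0, 0, 0): internal (-3.000000, 0.000000); octagon support 3.000000 vs apothem 1.5 → ∉ W

1, 2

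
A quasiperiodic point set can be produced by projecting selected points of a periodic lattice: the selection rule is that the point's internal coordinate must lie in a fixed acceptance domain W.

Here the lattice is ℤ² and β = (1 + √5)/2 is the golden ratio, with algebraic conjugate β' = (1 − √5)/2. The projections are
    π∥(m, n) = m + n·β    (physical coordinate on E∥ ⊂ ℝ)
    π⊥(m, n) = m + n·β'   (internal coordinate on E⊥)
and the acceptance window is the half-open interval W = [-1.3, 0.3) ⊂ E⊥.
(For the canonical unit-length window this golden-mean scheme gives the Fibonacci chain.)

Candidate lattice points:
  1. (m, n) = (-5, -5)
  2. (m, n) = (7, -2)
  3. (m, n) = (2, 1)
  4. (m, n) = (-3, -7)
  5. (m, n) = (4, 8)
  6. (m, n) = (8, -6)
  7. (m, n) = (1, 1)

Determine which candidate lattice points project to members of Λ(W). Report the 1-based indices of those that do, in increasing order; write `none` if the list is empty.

Numerically β ≈ 1.618034 and β' = −1/β ≈ -0.618034.
candidate 1: (m,n)=(-5,-5) → π∥ = -5-5·β ≈ -13.090170, π⊥ = -5-5·β' ≈ -1.909830 ∉ [-1.3, 0.3) ⇒ out
candidate 2: (m,n)=(7,-2) → π∥ = 7-2·β ≈ 3.763932, π⊥ = 7-2·β' ≈ 8.236068 ∉ [-1.3, 0.3) ⇒ out
candidate 3: (m,n)=(2,1) → π∥ = 2+1·β ≈ 3.618034, π⊥ = 2+1·β' ≈ 1.381966 ∉ [-1.3, 0.3) ⇒ out
candidate 4: (m,n)=(-3,-7) → π∥ = -3-7·β ≈ -14.326238, π⊥ = -3-7·β' ≈ 1.326238 ∉ [-1.3, 0.3) ⇒ out
candidate 5: (m,n)=(4,8) → π∥ = 4+8·β ≈ 16.944272, π⊥ = 4+8·β' ≈ -0.944272 ∈ [-1.3, 0.3) ⇒ IN Λ
candidate 6: (m,n)=(8,-6) → π∥ = 8-6·β ≈ -1.708204, π⊥ = 8-6·β' ≈ 11.708204 ∉ [-1.3, 0.3) ⇒ out
candidate 7: (m,n)=(1,1) → π∥ = 1+1·β ≈ 2.618034, π⊥ = 1+1·β' ≈ 0.381966 ∉ [-1.3, 0.3) ⇒ out

5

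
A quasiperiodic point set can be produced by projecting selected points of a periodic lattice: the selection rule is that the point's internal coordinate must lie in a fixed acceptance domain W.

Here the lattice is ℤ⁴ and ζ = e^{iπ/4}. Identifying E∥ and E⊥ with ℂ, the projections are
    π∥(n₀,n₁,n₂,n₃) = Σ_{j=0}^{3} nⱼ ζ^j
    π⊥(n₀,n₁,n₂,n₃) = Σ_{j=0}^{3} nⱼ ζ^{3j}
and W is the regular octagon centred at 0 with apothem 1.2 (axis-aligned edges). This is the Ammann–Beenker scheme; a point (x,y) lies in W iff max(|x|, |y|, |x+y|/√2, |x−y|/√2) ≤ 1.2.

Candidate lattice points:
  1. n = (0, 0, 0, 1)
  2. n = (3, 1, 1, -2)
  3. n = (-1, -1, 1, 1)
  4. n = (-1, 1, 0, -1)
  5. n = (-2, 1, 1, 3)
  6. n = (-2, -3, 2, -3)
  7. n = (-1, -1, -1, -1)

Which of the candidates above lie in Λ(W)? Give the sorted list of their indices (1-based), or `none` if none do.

With ζ = e^{iπ/4} the internal vectors are ζ^0,ζ^3,ζ^6,ζ^9.
candidate 1: n = (0, 0, 0, 1) → π⊥ ≈ (+0.7071, +0.7071); max(|x|,|y|,|x±y|/√2) = 1.0000 ≤ 1.2 ⇒ ∈ W
candidate 2: n = (3, 1, 1, -2) → π⊥ ≈ (+0.8787, -1.7071); max(|x|,|y|,|x±y|/√2) = 1.8284 > 1.2 ⇒ ∉ W
candidate 3: n = (-1, -1, 1, 1) → π⊥ ≈ (+0.4142, -1.0000); max(|x|,|y|,|x±y|/√2) = 1.0000 ≤ 1.2 ⇒ ∈ W
candidate 4: n = (-1, 1, 0, -1) → π⊥ ≈ (-2.4142, +0.0000); max(|x|,|y|,|x±y|/√2) = 2.4142 > 1.2 ⇒ ∉ W
candidate 5: n = (-2, 1, 1, 3) → π⊥ ≈ (-0.5858, +1.8284); max(|x|,|y|,|x±y|/√2) = 1.8284 > 1.2 ⇒ ∉ W
candidate 6: n = (-2, -3, 2, -3) → π⊥ ≈ (-2.0000, -6.2426); max(|x|,|y|,|x±y|/√2) = 6.2426 > 1.2 ⇒ ∉ W
candidate 7: n = (-1, -1, -1, -1) → π⊥ ≈ (-1.0000, -0.4142); max(|x|,|y|,|x±y|/√2) = 1.0000 ≤ 1.2 ⇒ ∈ W

1, 3, 7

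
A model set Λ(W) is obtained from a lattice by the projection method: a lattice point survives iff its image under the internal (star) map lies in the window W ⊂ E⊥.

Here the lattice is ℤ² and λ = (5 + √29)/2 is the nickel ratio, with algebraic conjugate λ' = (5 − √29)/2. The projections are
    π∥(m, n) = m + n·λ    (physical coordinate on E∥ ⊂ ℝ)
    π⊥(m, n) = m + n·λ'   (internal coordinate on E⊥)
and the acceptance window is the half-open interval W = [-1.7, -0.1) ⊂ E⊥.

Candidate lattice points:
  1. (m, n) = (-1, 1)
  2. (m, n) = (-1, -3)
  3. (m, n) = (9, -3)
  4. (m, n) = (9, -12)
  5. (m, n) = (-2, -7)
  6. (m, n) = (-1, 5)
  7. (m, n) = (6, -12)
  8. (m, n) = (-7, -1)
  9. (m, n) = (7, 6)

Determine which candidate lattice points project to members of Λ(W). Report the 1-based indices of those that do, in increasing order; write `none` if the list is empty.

1, 2, 5

Compute λ' = (5−√29)/2 = -0.19258, so π⊥(m,n) = m -0.19258·n.
[1] lift (-1,1): star map gives -1.19258; window check -1.7 ≤ -1.19258 < -0.1 is true → IN Λ
[2] lift (-1,-3): star map gives -0.42225; window check -1.7 ≤ -0.42225 < -0.1 is true → IN Λ
[3] lift (9,-3): star map gives 9.57775; window check -1.7 ≤ 9.57775 < -0.1 is false → out
[4] lift (9,-12): star map gives 11.31099; window check -1.7 ≤ 11.31099 < -0.1 is false → out
[5] lift (-2,-7): star map gives -0.65192; window check -1.7 ≤ -0.65192 < -0.1 is true → IN Λ
[6] lift (-1,5): star map gives -1.96291; window check -1.7 ≤ -1.96291 < -0.1 is false → out
[7] lift (6,-12): star map gives 8.31099; window check -1.7 ≤ 8.31099 < -0.1 is false → out
[8] lift (-7,-1): star map gives -6.80742; window check -1.7 ≤ -6.80742 < -0.1 is false → out
[9] lift (7,6): star map gives 5.84451; window check -1.7 ≤ 5.84451 < -0.1 is false → out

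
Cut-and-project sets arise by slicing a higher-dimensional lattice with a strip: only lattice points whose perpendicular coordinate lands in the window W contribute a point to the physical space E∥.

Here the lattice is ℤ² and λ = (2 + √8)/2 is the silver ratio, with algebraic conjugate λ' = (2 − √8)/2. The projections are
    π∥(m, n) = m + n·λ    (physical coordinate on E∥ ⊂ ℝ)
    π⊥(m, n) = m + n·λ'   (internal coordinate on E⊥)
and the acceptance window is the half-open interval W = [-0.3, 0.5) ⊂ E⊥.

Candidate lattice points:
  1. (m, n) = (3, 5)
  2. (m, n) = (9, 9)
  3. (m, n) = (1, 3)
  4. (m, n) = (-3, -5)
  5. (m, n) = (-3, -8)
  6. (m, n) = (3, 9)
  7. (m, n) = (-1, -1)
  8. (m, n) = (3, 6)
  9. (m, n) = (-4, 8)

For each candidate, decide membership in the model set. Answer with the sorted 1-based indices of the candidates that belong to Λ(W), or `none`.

3, 5

λ' = (2−√8)/2 ≈ -0.4142.
[1] lift (3,5): star map gives 0.9289; window check -0.3 ≤ 0.9289 < 0.5 is false → out
[2] lift (9,9): star map gives 5.2721; window check -0.3 ≤ 5.2721 < 0.5 is false → out
[3] lift (1,3): star map gives -0.2426; window check -0.3 ≤ -0.2426 < 0.5 is true → IN Λ
[4] lift (-3,-5): star map gives -0.9289; window check -0.3 ≤ -0.9289 < 0.5 is false → out
[5] lift (-3,-8): star map gives 0.3137; window check -0.3 ≤ 0.3137 < 0.5 is true → IN Λ
[6] lift (3,9): star map gives -0.7279; window check -0.3 ≤ -0.7279 < 0.5 is false → out
[7] lift (-1,-1): star map gives -0.5858; window check -0.3 ≤ -0.5858 < 0.5 is false → out
[8] lift (3,6): star map gives 0.5147; window check -0.3 ≤ 0.5147 < 0.5 is false → out
[9] lift (-4,8): star map gives -7.3137; window check -0.3 ≤ -7.3137 < 0.5 is false → out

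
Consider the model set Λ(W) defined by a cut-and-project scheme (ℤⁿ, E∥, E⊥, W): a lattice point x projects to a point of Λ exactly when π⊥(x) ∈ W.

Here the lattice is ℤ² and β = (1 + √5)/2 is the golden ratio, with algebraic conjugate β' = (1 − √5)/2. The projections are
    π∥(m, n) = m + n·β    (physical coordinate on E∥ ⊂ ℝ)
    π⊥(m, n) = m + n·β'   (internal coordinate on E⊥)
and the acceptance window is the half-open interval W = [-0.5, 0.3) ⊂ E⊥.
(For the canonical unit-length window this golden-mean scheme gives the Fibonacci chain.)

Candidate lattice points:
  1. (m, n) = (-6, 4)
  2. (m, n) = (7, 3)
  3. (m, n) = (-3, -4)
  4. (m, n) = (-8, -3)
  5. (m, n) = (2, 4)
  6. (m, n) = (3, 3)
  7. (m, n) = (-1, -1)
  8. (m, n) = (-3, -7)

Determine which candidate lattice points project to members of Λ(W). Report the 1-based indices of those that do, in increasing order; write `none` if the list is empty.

5, 7

Compute β' = (1−√5)/2 = -0.61803, so π⊥(m,n) = m -0.61803·n.
candidate 1: (m,n)=(-6,4) → π∥ = -6+4·β ≈ 0.47214, π⊥ = -6+4·β' ≈ -8.47214 ∉ [-0.5, 0.3) ⇒ out
candidate 2: (m,n)=(7,3) → π∥ = 7+3·β ≈ 11.85410, π⊥ = 7+3·β' ≈ 5.14590 ∉ [-0.5, 0.3) ⇒ out
candidate 3: (m,n)=(-3,-4) → π∥ = -3-4·β ≈ -9.47214, π⊥ = -3-4·β' ≈ -0.52786 ∉ [-0.5, 0.3) ⇒ out
candidate 4: (m,n)=(-8,-3) → π∥ = -8-3·β ≈ -12.85410, π⊥ = -8-3·β' ≈ -6.14590 ∉ [-0.5, 0.3) ⇒ out
candidate 5: (m,n)=(2,4) → π∥ = 2+4·β ≈ 8.47214, π⊥ = 2+4·β' ≈ -0.47214 ∈ [-0.5, 0.3) ⇒ IN Λ
candidate 6: (m,n)=(3,3) → π∥ = 3+3·β ≈ 7.85410, π⊥ = 3+3·β' ≈ 1.14590 ∉ [-0.5, 0.3) ⇒ out
candidate 7: (m,n)=(-1,-1) → π∥ = -1-1·β ≈ -2.61803, π⊥ = -1-1·β' ≈ -0.38197 ∈ [-0.5, 0.3) ⇒ IN Λ
candidate 8: (m,n)=(-3,-7) → π∥ = -3-7·β ≈ -14.32624, π⊥ = -3-7·β' ≈ 1.32624 ∉ [-0.5, 0.3) ⇒ out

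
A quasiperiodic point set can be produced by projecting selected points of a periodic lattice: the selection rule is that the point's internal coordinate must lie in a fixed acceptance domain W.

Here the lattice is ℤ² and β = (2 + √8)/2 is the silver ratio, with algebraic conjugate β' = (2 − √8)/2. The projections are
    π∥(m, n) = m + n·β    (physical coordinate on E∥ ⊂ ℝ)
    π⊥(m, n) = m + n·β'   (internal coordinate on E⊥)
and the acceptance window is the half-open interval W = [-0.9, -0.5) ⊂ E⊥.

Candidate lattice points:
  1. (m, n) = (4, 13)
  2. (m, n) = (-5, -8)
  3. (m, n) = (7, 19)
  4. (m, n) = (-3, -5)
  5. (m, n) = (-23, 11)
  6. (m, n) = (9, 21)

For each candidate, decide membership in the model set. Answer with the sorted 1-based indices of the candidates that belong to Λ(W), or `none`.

3

β' = (2−√8)/2 ≈ -0.4142.
[1] lift (4,13): star map gives -1.3848; window check -0.9 ≤ -1.3848 < -0.5 is false → out
[2] lift (-5,-8): star map gives -1.6863; window check -0.9 ≤ -1.6863 < -0.5 is false → out
[3] lift (7,19): star map gives -0.8701; window check -0.9 ≤ -0.8701 < -0.5 is true → IN Λ
[4] lift (-3,-5): star map gives -0.9289; window check -0.9 ≤ -0.9289 < -0.5 is false → out
[5] lift (-23,11): star map gives -27.5563; window check -0.9 ≤ -27.5563 < -0.5 is false → out
[6] lift (9,21): star map gives 0.3015; window check -0.9 ≤ 0.3015 < -0.5 is false → out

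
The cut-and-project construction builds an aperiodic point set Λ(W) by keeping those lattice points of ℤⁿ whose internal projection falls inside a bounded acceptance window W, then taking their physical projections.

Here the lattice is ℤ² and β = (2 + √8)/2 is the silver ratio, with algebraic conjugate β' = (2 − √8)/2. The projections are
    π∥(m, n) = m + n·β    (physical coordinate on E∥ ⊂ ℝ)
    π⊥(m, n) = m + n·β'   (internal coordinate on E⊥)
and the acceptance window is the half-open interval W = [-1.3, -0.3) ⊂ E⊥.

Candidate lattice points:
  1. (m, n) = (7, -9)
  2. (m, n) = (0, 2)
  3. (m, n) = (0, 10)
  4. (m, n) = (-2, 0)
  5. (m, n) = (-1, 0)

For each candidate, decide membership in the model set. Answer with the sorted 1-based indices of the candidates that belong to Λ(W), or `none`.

2, 5

Numerically β ≈ 2.41421 and β' = −1/β ≈ -0.41421.
candidate 1: (m,n)=(7,-9) → π∥ = 7-9·β ≈ -14.72792, π⊥ = 7-9·β' ≈ 10.72792 ∉ [-1.3, -0.3) ⇒ out
candidate 2: (m,n)=(0,2) → π∥ = 0+2·β ≈ 4.82843, π⊥ = 0+2·β' ≈ -0.82843 ∈ [-1.3, -0.3) ⇒ IN Λ
candidate 3: (m,n)=(0,10) → π∥ = 0+10·β ≈ 24.14214, π⊥ = 0+10·β' ≈ -4.14214 ∉ [-1.3, -0.3) ⇒ out
candidate 4: (m,n)=(-2,0) → π∥ = -2+0·β ≈ -2.00000, π⊥ = -2+0·β' ≈ -2.00000 ∉ [-1.3, -0.3) ⇒ out
candidate 5: (m,n)=(-1,0) → π∥ = -1+0·β ≈ -1.00000, π⊥ = -1+0·β' ≈ -1.00000 ∈ [-1.3, -0.3) ⇒ IN Λ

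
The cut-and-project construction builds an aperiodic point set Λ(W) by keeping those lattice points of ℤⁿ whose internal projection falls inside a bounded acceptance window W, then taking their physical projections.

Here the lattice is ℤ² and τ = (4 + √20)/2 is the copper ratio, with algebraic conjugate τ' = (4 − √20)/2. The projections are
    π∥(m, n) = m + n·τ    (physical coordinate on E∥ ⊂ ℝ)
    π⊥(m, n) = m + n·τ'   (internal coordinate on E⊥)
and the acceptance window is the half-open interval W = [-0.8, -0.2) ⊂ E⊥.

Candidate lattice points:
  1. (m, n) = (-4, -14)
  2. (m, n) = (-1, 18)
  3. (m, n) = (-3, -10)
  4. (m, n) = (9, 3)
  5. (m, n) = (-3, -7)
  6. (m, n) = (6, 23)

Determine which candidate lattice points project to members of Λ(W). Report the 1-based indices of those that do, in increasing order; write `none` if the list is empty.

1, 3

Compute τ' = (4−√20)/2 = -0.236068, so π⊥(m,n) = m -0.236068·n.
candidate 1: (m,n)=(-4,-14) → π∥ = -4-14·τ ≈ -63.304952, π⊥ = -4-14·τ' ≈ -0.695048 ∈ [-0.8, -0.2) ⇒ IN Λ
candidate 2: (m,n)=(-1,18) → π∥ = -1+18·τ ≈ 75.249224, π⊥ = -1+18·τ' ≈ -5.249224 ∉ [-0.8, -0.2) ⇒ out
candidate 3: (m,n)=(-3,-10) → π∥ = -3-10·τ ≈ -45.360680, π⊥ = -3-10·τ' ≈ -0.639320 ∈ [-0.8, -0.2) ⇒ IN Λ
candidate 4: (m,n)=(9,3) → π∥ = 9+3·τ ≈ 21.708204, π⊥ = 9+3·τ' ≈ 8.291796 ∉ [-0.8, -0.2) ⇒ out
candidate 5: (m,n)=(-3,-7) → π∥ = -3-7·τ ≈ -32.652476, π⊥ = -3-7·τ' ≈ -1.347524 ∉ [-0.8, -0.2) ⇒ out
candidate 6: (m,n)=(6,23) → π∥ = 6+23·τ ≈ 103.429563, π⊥ = 6+23·τ' ≈ 0.570437 ∉ [-0.8, -0.2) ⇒ out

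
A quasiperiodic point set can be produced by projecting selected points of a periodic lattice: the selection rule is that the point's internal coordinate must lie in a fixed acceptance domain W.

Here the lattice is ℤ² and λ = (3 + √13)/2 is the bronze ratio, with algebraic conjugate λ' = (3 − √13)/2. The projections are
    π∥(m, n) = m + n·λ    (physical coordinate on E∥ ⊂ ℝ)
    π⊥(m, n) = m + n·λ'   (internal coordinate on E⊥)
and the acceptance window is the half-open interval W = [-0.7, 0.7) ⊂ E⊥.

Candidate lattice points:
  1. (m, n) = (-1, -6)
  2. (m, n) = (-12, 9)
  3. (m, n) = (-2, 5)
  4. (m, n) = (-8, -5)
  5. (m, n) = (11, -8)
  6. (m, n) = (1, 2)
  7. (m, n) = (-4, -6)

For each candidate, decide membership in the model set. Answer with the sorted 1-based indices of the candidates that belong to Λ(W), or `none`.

6

λ' = (3−√13)/2 ≈ -0.30278.
#1 (-1,-6): internal coord -1 + (-6)·λ' = +0.81665; +0.81665 ∉ [-0.7, 0.7) → out
#2 (-12,9): internal coord -12 + (9)·λ' = -14.72498; -14.72498 ∉ [-0.7, 0.7) → out
#3 (-2,5): internal coord -2 + (5)·λ' = -3.51388; -3.51388 ∉ [-0.7, 0.7) → out
#4 (-8,-5): internal coord -8 + (-5)·λ' = -6.48612; -6.48612 ∉ [-0.7, 0.7) → out
#5 (11,-8): internal coord 11 + (-8)·λ' = +13.42221; +13.42221 ∉ [-0.7, 0.7) → out
#6 (1,2): internal coord 1 + (2)·λ' = +0.39445; +0.39445 ∈ [-0.7, 0.7) → IN Λ
#7 (-4,-6): internal coord -4 + (-6)·λ' = -2.18335; -2.18335 ∉ [-0.7, 0.7) → out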